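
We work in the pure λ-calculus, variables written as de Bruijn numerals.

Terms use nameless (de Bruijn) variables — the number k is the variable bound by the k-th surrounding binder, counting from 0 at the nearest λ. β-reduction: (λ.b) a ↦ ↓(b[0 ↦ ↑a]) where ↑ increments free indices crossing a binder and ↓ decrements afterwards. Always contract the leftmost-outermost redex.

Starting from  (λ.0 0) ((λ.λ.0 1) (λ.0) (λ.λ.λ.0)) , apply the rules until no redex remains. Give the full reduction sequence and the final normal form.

  start: (λ.0 0) ((λ.λ.0 1) (λ.0) (λ.λ.λ.0))
  [1] (λ.λ.0 1) (λ.0) (λ.λ.λ.0) ((λ.λ.0 1) (λ.0) (λ.λ.λ.0))
  [2] (λ.0 (λ.0)) (λ.λ.λ.0) ((λ.λ.0 1) (λ.0) (λ.λ.λ.0))
  [3] (λ.λ.λ.0) (λ.0) ((λ.λ.0 1) (λ.0) (λ.λ.λ.0))
  [4] (λ.λ.0) ((λ.λ.0 1) (λ.0) (λ.λ.λ.0))
  [5] λ.0

Answer: normal form = λ.0  (in 5 steps)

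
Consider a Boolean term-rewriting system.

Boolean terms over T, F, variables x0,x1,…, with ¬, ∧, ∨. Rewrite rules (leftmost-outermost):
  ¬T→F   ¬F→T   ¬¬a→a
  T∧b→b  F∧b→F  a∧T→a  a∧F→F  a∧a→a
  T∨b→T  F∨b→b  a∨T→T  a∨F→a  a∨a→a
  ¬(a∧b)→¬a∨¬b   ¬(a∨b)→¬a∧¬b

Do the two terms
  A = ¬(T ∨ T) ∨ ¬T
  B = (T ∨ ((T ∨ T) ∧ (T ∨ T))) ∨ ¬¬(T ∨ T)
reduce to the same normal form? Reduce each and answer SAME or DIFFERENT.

Answer: DIFFERENT — A ⇓ F, B ⇓ T

Reduction:
Term A:
  start: ¬(T ∨ T) ∨ ¬T
  →1  (¬T ∧ ¬T) ∨ ¬T
  →2  ¬T ∨ ¬T
  →3  ¬T
  →4  F

Term B:
  start: (T ∨ ((T ∨ T) ∧ (T ∨ T))) ∨ ¬¬(T ∨ T)
  →1  T ∨ ¬¬(T ∨ T)
  →2  T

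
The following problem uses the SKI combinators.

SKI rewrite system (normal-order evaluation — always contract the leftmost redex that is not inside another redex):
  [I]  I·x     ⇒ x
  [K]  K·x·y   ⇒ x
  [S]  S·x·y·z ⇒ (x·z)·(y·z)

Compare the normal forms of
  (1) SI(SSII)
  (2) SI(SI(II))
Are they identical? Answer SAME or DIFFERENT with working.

Answer: SAME — A ⇓ SI(SII), B ⇓ SI(SII)

Reduction:
Term A:
  start: SI(SSII)
  step 1: SI(SI(II))
  step 2: SI(SII)

Term B:
  start: SI(SI(II))
  step 1: SI(SII)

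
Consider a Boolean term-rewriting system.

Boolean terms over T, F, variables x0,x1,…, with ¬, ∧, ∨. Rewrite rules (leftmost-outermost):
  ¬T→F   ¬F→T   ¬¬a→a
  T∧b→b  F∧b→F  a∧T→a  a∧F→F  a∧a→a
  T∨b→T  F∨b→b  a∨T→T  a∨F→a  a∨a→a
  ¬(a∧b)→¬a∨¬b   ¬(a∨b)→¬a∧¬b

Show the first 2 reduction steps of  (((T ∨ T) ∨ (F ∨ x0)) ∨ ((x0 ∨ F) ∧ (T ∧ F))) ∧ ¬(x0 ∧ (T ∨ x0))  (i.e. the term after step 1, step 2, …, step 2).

  start: (((T ∨ T) ∨ (F ∨ x0)) ∨ ((x0 ∨ F) ∧ (T ∧ F))) ∧ ¬(x0 ∧ (T ∨ x0))
  step 1: ((T ∨ (F ∨ x0)) ∨ ((x0 ∨ F) ∧ (T ∧ F))) ∧ ¬(x0 ∧ (T ∨ x0))
  step 2: (T ∨ ((x0 ∨ F) ∧ (T ∧ F))) ∧ ¬(x0 ∧ (T ∨ x0))

Answer: after 2 steps: (T ∨ ((x0 ∨ F) ∧ (T ∧ F))) ∧ ¬(x0 ∧ (T ∨ x0))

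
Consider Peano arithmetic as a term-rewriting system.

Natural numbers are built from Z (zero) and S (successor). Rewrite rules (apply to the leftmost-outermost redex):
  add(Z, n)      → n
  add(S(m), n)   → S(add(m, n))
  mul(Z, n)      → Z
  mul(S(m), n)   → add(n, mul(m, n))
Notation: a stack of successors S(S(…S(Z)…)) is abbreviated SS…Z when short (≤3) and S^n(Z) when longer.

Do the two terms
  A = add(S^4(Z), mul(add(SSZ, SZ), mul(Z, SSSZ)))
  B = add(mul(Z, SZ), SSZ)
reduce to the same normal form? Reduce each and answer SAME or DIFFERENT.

Answer: DIFFERENT — A ⇓ S^4(Z), B ⇓ SSZ

Reduction:
Term A:
  start: add(S^4(Z), mul(add(SSZ, SZ), mul(Z, SSSZ)))
  →1  S(add(SSSZ, mul(add(SSZ, SZ), mul(Z, SSSZ))))
  →2  S(S(add(SSZ, mul(add(SSZ, SZ), mul(Z, SSSZ)))))
  →3  S(S(S(add(SZ, mul(add(SSZ, SZ), mul(Z, SSSZ))))))
  →4  S(S(S(S(add(Z, mul(add(SSZ, SZ), mul(Z, SSSZ)))))))
  →5  S(S(S(S(mul(add(SSZ, SZ), mul(Z, SSSZ))))))
  →6  S(S(S(S(mul(S(add(SZ, SZ)), mul(Z, SSSZ))))))
  →7  S(S(S(S(add(mul(Z, SSSZ), mul(add(SZ, SZ), mul(Z, SSSZ)))))))
  →8  S(S(S(S(add(Z, mul(add(SZ, SZ), mul(Z, SSSZ)))))))
  →9  S(S(S(S(mul(add(SZ, SZ), mul(Z, SSSZ))))))
  →10  S(S(S(S(mul(S(add(Z, SZ)), mul(Z, SSSZ))))))
  →11  S(S(S(S(add(mul(Z, SSSZ), mul(add(Z, SZ), mul(Z, SSSZ)))))))
  →12  S(S(S(S(add(Z, mul(add(Z, SZ), mul(Z, SSSZ)))))))
  →13  S(S(S(S(mul(add(Z, SZ), mul(Z, SSSZ))))))
  →14  S(S(S(S(mul(SZ, mul(Z, SSSZ))))))
  →15  S(S(S(S(add(mul(Z, SSSZ), mul(Z, mul(Z, SSSZ)))))))
  →16  S(S(S(S(add(Z, mul(Z, mul(Z, SSSZ)))))))
  →17  S(S(S(S(mul(Z, mul(Z, SSSZ))))))
  →18  S^4(Z)

Term B:
  start: add(mul(Z, SZ), SSZ)
  →1  add(Z, SSZ)
  →2  SSZ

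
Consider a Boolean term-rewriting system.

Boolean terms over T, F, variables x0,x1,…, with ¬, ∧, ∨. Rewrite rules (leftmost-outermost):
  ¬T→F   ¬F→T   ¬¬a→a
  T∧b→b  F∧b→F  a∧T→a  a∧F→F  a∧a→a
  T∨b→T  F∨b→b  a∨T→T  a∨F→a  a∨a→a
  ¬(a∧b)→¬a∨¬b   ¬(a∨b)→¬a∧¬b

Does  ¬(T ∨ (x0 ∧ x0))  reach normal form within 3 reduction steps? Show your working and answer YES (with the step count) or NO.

  start: ¬(T ∨ (x0 ∧ x0))
  step 1: ¬T ∧ ¬(x0 ∧ x0)
  step 2: F ∧ ¬(x0 ∧ x0)
  step 3: F

Answer: YES — reaches normal form F in 3 ≤ 3 steps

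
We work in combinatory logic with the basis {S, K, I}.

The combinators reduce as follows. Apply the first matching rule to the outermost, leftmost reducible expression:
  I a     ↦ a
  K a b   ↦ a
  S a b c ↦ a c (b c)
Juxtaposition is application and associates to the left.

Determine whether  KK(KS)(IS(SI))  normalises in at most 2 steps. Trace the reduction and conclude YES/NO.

Answer: YES — reaches normal form K(S(SI)) in 2 ≤ 2 steps

Reduction:
  start: KK(KS)(IS(SI))
  step 1: K(IS(SI))
  step 2: K(S(SI))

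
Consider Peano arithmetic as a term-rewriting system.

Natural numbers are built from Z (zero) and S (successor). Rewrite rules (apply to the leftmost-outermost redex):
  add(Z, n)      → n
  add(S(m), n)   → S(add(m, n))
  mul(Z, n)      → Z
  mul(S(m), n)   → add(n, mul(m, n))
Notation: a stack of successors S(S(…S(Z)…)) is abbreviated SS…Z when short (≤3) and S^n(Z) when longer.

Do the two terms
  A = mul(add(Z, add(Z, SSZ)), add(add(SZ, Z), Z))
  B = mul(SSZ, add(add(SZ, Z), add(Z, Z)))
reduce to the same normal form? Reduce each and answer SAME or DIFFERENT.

Term A:
  start: mul(add(Z, add(Z, SSZ)), add(add(SZ, Z), Z))
  →1  mul(add(Z, SSZ), add(add(SZ, Z), Z))
  →2  mul(SSZ, add(add(SZ, Z), Z))
  →3  add(add(add(SZ, Z), Z), mul(SZ, add(add(SZ, Z), Z)))
  →4  add(add(S(add(Z, Z)), Z), mul(SZ, add(add(SZ, Z), Z)))
  →5  add(S(add(add(Z, Z), Z)), mul(SZ, add(add(SZ, Z), Z)))
  →6  S(add(add(add(Z, Z), Z), mul(SZ, add(add(SZ, Z), Z))))
  →7  S(add(add(Z, Z), mul(SZ, add(add(SZ, Z), Z))))
  →8  S(add(Z, mul(SZ, add(add(SZ, Z), Z))))
  →9  S(mul(SZ, add(add(SZ, Z), Z)))
  →10  S(add(add(add(SZ, Z), Z), mul(Z, add(add(SZ, Z), Z))))
  →11  S(add(add(S(add(Z, Z)), Z), mul(Z, add(add(SZ, Z), Z))))
  →12  S(add(S(add(add(Z, Z), Z)), mul(Z, add(add(SZ, Z), Z))))
  →13  S(S(add(add(add(Z, Z), Z), mul(Z, add(add(SZ, Z), Z)))))
  →14  S(S(add(add(Z, Z), mul(Z, add(add(SZ, Z), Z)))))
  →15  S(S(add(Z, mul(Z, add(add(SZ, Z), Z)))))
  →16  S(S(mul(Z, add(add(SZ, Z), Z))))
  →17  SSZ

Term B:
  start: mul(SSZ, add(add(SZ, Z), add(Z, Z)))
  →1  add(add(add(SZ, Z), add(Z, Z)), mul(SZ, add(add(SZ, Z), add(Z, Z))))
  →2  add(add(S(add(Z, Z)), add(Z, Z)), mul(SZ, add(add(SZ, Z), add(Z, Z))))
  →3  add(S(add(add(Z, Z), add(Z, Z))), mul(SZ, add(add(SZ, Z), add(Z, Z))))
  →4  S(add(add(add(Z, Z), add(Z, Z)), mul(SZ, add(add(SZ, Z), add(Z, Z)))))
  →5  S(add(add(Z, add(Z, Z)), mul(SZ, add(add(SZ, Z), add(Z, Z)))))
  →6  S(add(add(Z, Z), mul(SZ, add(add(SZ, Z), add(Z, Z)))))
  →7  S(add(Z, mul(SZ, add(add(SZ, Z), add(Z, Z)))))
  →8  S(mul(SZ, add(add(SZ, Z), add(Z, Z))))
  →9  S(add(add(add(SZ, Z), add(Z, Z)), mul(Z, add(add(SZ, Z), add(Z, Z)))))
  →10  S(add(add(S(add(Z, Z)), add(Z, Z)), mul(Z, add(add(SZ, Z), add(Z, Z)))))
  →11  S(add(S(add(add(Z, Z), add(Z, Z))), mul(Z, add(add(SZ, Z), add(Z, Z)))))
  →12  S(S(add(add(add(Z, Z), add(Z, Z)), mul(Z, add(add(SZ, Z), add(Z, Z))))))
  →13  S(S(add(add(Z, add(Z, Z)), mul(Z, add(add(SZ, Z), add(Z, Z))))))
  →14  S(S(add(add(Z, Z), mul(Z, add(add(SZ, Z), add(Z, Z))))))
  →15  S(S(add(Z, mul(Z, add(add(SZ, Z), add(Z, Z))))))
  →16  S(S(mul(Z, add(add(SZ, Z), add(Z, Z)))))
  →17  SSZ

Answer: SAME — A ⇓ SSZ, B ⇓ SSZ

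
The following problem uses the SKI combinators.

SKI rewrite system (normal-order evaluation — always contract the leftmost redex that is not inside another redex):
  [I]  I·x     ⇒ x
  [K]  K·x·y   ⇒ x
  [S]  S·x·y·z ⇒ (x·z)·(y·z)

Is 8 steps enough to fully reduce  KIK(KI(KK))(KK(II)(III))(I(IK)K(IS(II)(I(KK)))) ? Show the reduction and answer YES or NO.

Answer: YES — reaches normal form I in 8 ≤ 8 steps

Derivation:
  start: KIK(KI(KK))(KK(II)(III))(I(IK)K(IS(II)(I(KK))))
  →1  I(KI(KK))(KK(II)(III))(I(IK)K(IS(II)(I(KK))))
  →2  KI(KK)(KK(II)(III))(I(IK)K(IS(II)(I(KK))))
  →3  I(KK(II)(III))(I(IK)K(IS(II)(I(KK))))
  →4  KK(II)(III)(I(IK)K(IS(II)(I(KK))))
  →5  K(III)(I(IK)K(IS(II)(I(KK))))
  →6  III
  →7  II
  →8  I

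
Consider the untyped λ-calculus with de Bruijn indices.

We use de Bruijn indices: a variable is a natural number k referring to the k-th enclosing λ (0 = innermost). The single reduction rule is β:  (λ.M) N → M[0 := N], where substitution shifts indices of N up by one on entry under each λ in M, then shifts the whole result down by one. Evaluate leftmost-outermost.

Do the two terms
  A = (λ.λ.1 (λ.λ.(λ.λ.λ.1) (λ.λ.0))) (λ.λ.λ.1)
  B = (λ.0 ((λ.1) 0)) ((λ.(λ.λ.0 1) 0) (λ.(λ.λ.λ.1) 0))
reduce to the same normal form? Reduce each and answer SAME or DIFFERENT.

Answer: DIFFERENT — A ⇓ λ.λ.λ.1, B ⇓ λ.λ.1

Reduction:
Term A:
  start: (λ.λ.1 (λ.λ.(λ.λ.λ.1) (λ.λ.0))) (λ.λ.λ.1)
  →1  λ.(λ.λ.λ.1) (λ.λ.(λ.λ.λ.1) (λ.λ.0))
  →2  λ.λ.λ.1

Term B:
  start: (λ.0 ((λ.1) 0)) ((λ.(λ.λ.0 1) 0) (λ.(λ.λ.λ.1) 0))
  →1  (λ.(λ.λ.0 1) 0) (λ.(λ.λ.λ.1) 0) ((λ.(λ.(λ.λ.0 1) 0) (λ.(λ.λ.λ.1) 0)) ((λ.(λ.λ.0 1) 0) (λ.(λ.λ.λ.1) 0)))
  →2  (λ.λ.0 1) (λ.(λ.λ.λ.1) 0) ((λ.(λ.(λ.λ.0 1) 0) (λ.(λ.λ.λ.1) 0)) ((λ.(λ.λ.0 1) 0) (λ.(λ.λ.λ.1) 0)))
  →3  (λ.0 (λ.(λ.λ.λ.1) 0)) ((λ.(λ.(λ.λ.0 1) 0) (λ.(λ.λ.λ.1) 0)) ((λ.(λ.λ.0 1) 0) (λ.(λ.λ.λ.1) 0)))
  →4  (λ.(λ.(λ.λ.0 1) 0) (λ.(λ.λ.λ.1) 0)) ((λ.(λ.λ.0 1) 0) (λ.(λ.λ.λ.1) 0)) (λ.(λ.λ.λ.1) 0)
  →5  (λ.(λ.λ.0 1) 0) (λ.(λ.λ.λ.1) 0) (λ.(λ.λ.λ.1) 0)
  →6  (λ.λ.0 1) (λ.(λ.λ.λ.1) 0) (λ.(λ.λ.λ.1) 0)
  →7  (λ.0 (λ.(λ.λ.λ.1) 0)) (λ.(λ.λ.λ.1) 0)
  →8  (λ.(λ.λ.λ.1) 0) (λ.(λ.λ.λ.1) 0)
  →9  (λ.λ.λ.1) (λ.(λ.λ.λ.1) 0)
  →10  λ.λ.1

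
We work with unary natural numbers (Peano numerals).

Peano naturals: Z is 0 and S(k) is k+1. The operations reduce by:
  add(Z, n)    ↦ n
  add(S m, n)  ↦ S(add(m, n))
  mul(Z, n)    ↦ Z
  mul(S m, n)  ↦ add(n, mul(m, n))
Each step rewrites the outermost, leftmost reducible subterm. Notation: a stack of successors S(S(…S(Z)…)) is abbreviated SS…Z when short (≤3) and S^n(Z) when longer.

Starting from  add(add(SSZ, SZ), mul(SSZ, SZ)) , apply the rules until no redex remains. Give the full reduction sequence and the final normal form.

Answer: normal form = S^5(Z)  (in 14 steps)

Working:
  start: add(add(SSZ, SZ), mul(SSZ, SZ))
  [1] add(S(add(SZ, SZ)), mul(SSZ, SZ))
  [2] S(add(add(SZ, SZ), mul(SSZ, SZ)))
  [3] S(add(S(add(Z, SZ)), mul(SSZ, SZ)))
  [4] S(S(add(add(Z, SZ), mul(SSZ, SZ))))
  [5] S(S(add(SZ, mul(SSZ, SZ))))
  [6] S(S(S(add(Z, mul(SSZ, SZ)))))
  [7] S(S(S(mul(SSZ, SZ))))
  [8] S(S(S(add(SZ, mul(SZ, SZ)))))
  [9] S(S(S(S(add(Z, mul(SZ, SZ))))))
  [10] S(S(S(S(mul(SZ, SZ)))))
  [11] S(S(S(S(add(SZ, mul(Z, SZ))))))
  [12] S(S(S(S(S(add(Z, mul(Z, SZ)))))))
  [13] S(S(S(S(S(mul(Z, SZ))))))
  [14] S^5(Z)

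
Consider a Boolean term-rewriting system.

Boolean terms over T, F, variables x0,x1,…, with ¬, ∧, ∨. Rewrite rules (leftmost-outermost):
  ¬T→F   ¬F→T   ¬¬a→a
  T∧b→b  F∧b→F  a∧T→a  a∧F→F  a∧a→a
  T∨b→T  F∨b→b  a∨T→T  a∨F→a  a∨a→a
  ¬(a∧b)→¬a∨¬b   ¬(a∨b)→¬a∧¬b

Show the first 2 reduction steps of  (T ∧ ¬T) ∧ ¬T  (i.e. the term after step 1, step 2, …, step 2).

  start: (T ∧ ¬T) ∧ ¬T
  [1] ¬T ∧ ¬T
  [2] ¬T

Answer: after 2 steps: ¬T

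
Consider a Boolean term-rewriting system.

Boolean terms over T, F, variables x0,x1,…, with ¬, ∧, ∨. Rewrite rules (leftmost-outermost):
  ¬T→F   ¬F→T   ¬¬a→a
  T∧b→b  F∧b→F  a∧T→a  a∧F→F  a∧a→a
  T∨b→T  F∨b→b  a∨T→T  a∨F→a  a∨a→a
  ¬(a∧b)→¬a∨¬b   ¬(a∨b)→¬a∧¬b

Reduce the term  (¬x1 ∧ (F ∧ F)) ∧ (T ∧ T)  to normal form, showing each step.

  start: (¬x1 ∧ (F ∧ F)) ∧ (T ∧ T)
  step 1: (¬x1 ∧ F) ∧ (T ∧ T)
  step 2: F ∧ (T ∧ T)
  step 3: F

Answer: normal form = F  (in 3 steps)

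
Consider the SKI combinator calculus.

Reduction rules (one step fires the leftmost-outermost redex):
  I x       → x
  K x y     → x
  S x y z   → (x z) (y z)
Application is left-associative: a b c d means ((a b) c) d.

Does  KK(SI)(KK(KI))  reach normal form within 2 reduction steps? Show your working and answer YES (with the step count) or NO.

Answer: YES — reaches normal form KK in 2 ≤ 2 steps

Reduction:
  start: KK(SI)(KK(KI))
  →1  K(KK(KI))
  →2  KK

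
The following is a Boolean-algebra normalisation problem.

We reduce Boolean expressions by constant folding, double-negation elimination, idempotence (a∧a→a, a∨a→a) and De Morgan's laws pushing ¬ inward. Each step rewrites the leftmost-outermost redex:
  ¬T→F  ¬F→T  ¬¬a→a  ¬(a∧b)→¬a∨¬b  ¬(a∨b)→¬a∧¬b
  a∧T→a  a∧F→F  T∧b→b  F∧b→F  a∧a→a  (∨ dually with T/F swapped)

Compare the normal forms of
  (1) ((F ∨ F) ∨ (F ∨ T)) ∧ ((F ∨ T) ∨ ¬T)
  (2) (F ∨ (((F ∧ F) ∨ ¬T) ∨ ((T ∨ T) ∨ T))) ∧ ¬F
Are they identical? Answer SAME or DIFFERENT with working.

Term A:
  start: ((F ∨ F) ∨ (F ∨ T)) ∧ ((F ∨ T) ∨ ¬T)
  →1  (F ∨ (F ∨ T)) ∧ ((F ∨ T) ∨ ¬T)
  →2  (F ∨ T) ∧ ((F ∨ T) ∨ ¬T)
  →3  T ∧ ((F ∨ T) ∨ ¬T)
  →4  (F ∨ T) ∨ ¬T
  →5  T ∨ ¬T
  →6  T

Term B:
  start: (F ∨ (((F ∧ F) ∨ ¬T) ∨ ((T ∨ T) ∨ T))) ∧ ¬F
  →1  (((F ∧ F) ∨ ¬T) ∨ ((T ∨ T) ∨ T)) ∧ ¬F
  →2  ((F ∨ ¬T) ∨ ((T ∨ T) ∨ T)) ∧ ¬F
  →3  (¬T ∨ ((T ∨ T) ∨ T)) ∧ ¬F
  →4  (F ∨ ((T ∨ T) ∨ T)) ∧ ¬F
  →5  ((T ∨ T) ∨ T) ∧ ¬F
  →6  T ∧ ¬F
  →7  ¬F
  →8  T

Answer: SAME — A ⇓ T, B ⇓ T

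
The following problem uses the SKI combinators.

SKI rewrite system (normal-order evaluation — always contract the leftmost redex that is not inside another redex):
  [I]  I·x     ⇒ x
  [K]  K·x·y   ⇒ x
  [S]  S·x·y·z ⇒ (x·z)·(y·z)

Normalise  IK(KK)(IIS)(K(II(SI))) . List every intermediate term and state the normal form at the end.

Answer: normal form = K  (in 3 steps)

Working:
  start: IK(KK)(IIS)(K(II(SI)))
  [1] K(KK)(IIS)(K(II(SI)))
  [2] KK(K(II(SI)))
  [3] K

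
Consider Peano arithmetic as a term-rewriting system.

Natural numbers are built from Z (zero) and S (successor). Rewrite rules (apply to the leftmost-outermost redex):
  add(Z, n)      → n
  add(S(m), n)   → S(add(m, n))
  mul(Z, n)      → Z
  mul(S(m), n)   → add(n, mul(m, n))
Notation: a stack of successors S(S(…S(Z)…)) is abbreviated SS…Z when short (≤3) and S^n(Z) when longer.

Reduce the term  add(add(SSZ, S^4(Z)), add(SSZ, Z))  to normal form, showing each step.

Answer: normal form = S^8(Z)  (in 13 steps)

Working:
  start: add(add(SSZ, S^4(Z)), add(SSZ, Z))
  →1  add(S(add(SZ, S^4(Z))), add(SSZ, Z))
  →2  S(add(add(SZ, S^4(Z)), add(SSZ, Z)))
  →3  S(add(S(add(Z, S^4(Z))), add(SSZ, Z)))
  →4  S(S(add(add(Z, S^4(Z)), add(SSZ, Z))))
  →5  S(S(add(S^4(Z), add(SSZ, Z))))
  →6  S(S(S(add(SSSZ, add(SSZ, Z)))))
  →7  S(S(S(S(add(SSZ, add(SSZ, Z))))))
  →8  S(S(S(S(S(add(SZ, add(SSZ, Z)))))))
  →9  S(S(S(S(S(S(add(Z, add(SSZ, Z))))))))
  →10  S(S(S(S(S(S(add(SSZ, Z)))))))
  →11  S(S(S(S(S(S(S(add(SZ, Z))))))))
  →12  S(S(S(S(S(S(S(S(add(Z, Z)))))))))
  →13  S^8(Z)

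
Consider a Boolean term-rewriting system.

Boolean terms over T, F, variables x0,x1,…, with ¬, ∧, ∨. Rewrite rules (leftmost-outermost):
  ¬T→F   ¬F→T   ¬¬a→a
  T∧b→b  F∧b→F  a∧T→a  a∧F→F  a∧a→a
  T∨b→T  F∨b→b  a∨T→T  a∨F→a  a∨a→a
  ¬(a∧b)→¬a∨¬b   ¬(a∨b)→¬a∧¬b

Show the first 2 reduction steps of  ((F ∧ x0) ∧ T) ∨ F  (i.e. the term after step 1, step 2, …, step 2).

Answer: after 2 steps: F ∧ x0

Reduction:
  start: ((F ∧ x0) ∧ T) ∨ F
  step 1: (F ∧ x0) ∧ T
  step 2: F ∧ x0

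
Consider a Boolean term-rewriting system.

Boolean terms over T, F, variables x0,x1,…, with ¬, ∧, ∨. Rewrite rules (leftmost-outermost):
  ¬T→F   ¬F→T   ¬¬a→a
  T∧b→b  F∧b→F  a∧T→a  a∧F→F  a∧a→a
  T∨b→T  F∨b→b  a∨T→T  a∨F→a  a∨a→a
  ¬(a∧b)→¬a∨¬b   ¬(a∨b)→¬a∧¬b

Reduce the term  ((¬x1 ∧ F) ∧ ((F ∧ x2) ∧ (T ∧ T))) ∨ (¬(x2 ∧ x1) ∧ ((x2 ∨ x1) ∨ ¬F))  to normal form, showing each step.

Answer: normal form = ¬x2 ∨ ¬x1  (in 7 steps)

Reduction:
  start: ((¬x1 ∧ F) ∧ ((F ∧ x2) ∧ (T ∧ T))) ∨ (¬(x2 ∧ x1) ∧ ((x2 ∨ x1) ∨ ¬F))
  →1  (F ∧ ((F ∧ x2) ∧ (T ∧ T))) ∨ (¬(x2 ∧ x1) ∧ ((x2 ∨ x1) ∨ ¬F))
  →2  F ∨ (¬(x2 ∧ x1) ∧ ((x2 ∨ x1) ∨ ¬F))
  →3  ¬(x2 ∧ x1) ∧ ((x2 ∨ x1) ∨ ¬F)
  →4  (¬x2 ∨ ¬x1) ∧ ((x2 ∨ x1) ∨ ¬F)
  →5  (¬x2 ∨ ¬x1) ∧ ((x2 ∨ x1) ∨ T)
  →6  (¬x2 ∨ ¬x1) ∧ T
  →7  ¬x2 ∨ ¬x1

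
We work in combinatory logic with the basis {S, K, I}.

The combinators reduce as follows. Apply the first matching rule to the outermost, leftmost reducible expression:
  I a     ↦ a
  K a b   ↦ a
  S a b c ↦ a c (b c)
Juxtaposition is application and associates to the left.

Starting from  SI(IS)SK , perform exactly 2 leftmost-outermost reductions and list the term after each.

Answer: after 2 steps: S(ISS)K

Reduction:
  start: SI(IS)SK
  →1  IS(ISS)K
  →2  S(ISS)K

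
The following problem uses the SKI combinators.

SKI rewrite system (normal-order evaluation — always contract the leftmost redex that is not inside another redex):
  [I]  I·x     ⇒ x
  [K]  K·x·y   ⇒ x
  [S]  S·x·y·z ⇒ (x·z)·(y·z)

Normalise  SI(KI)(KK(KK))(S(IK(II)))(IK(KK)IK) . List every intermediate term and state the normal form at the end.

Answer: normal form = K  (in 9 steps)

Derivation:
  start: SI(KI)(KK(KK))(S(IK(II)))(IK(KK)IK)
  →1  I(KK(KK))(KI(KK(KK)))(S(IK(II)))(IK(KK)IK)
  →2  KK(KK)(KI(KK(KK)))(S(IK(II)))(IK(KK)IK)
  →3  K(KI(KK(KK)))(S(IK(II)))(IK(KK)IK)
  →4  KI(KK(KK))(IK(KK)IK)
  →5  I(IK(KK)IK)
  →6  IK(KK)IK
  →7  K(KK)IK
  →8  KKK
  →9  K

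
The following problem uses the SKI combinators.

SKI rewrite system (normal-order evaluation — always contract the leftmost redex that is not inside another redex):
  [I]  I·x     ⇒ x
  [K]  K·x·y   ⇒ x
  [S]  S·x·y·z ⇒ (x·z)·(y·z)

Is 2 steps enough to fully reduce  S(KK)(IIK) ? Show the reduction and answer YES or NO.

  start: S(KK)(IIK)
  [1] S(KK)(IK)
  [2] S(KK)K

Answer: YES — reaches normal form S(KK)K in 2 ≤ 2 steps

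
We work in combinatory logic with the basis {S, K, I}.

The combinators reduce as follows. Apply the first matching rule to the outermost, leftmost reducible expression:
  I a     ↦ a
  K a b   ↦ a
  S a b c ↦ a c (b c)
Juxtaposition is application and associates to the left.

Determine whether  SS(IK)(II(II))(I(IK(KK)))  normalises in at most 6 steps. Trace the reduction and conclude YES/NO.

  start: SS(IK)(II(II))(I(IK(KK)))
  [1] S(II(II))(IK(II(II)))(I(IK(KK)))
  [2] II(II)(I(IK(KK)))(IK(II(II))(I(IK(KK))))
  [3] I(II)(I(IK(KK)))(IK(II(II))(I(IK(KK))))
  [4] II(I(IK(KK)))(IK(II(II))(I(IK(KK))))
  [5] I(I(IK(KK)))(IK(II(II))(I(IK(KK))))
  [6] I(IK(KK))(IK(II(II))(I(IK(KK))))

Answer: NO — after 6 steps the term is I(IK(KK))(IK(II(II))(I(IK(KK)))), not yet normal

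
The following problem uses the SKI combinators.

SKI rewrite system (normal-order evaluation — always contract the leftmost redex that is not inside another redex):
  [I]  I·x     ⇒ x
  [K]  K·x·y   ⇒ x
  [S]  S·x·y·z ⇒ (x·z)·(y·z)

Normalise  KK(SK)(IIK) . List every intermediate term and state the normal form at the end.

  start: KK(SK)(IIK)
  step 1: K(IIK)
  step 2: K(IK)
  step 3: KK

Answer: normal form = KK  (in 3 steps)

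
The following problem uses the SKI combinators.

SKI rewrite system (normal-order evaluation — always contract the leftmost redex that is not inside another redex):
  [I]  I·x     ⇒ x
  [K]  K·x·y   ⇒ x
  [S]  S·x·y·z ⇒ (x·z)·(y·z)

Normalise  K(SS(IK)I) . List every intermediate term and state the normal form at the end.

Answer: normal form = K(SI(KI))  (in 2 steps)

Working:
  start: K(SS(IK)I)
  →1  K(SI(IKI))
  →2  K(SI(KI))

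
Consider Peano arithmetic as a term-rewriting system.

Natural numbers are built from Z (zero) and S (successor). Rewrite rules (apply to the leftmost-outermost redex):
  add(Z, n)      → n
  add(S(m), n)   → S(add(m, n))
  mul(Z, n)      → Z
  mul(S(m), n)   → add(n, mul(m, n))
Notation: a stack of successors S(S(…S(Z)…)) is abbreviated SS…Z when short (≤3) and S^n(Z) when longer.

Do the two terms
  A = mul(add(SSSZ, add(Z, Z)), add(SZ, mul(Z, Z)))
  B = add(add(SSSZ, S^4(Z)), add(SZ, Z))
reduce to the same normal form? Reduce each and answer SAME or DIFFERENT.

Term A:
  start: mul(add(SSSZ, add(Z, Z)), add(SZ, mul(Z, Z)))
  [1] mul(S(add(SSZ, add(Z, Z))), add(SZ, mul(Z, Z)))
  [2] add(add(SZ, mul(Z, Z)), mul(add(SSZ, add(Z, Z)), add(SZ, mul(Z, Z))))
  [3] add(S(add(Z, mul(Z, Z))), mul(add(SSZ, add(Z, Z)), add(SZ, mul(Z, Z))))
  [4] S(add(add(Z, mul(Z, Z)), mul(add(SSZ, add(Z, Z)), add(SZ, mul(Z, Z)))))
  [5] S(add(mul(Z, Z), mul(add(SSZ, add(Z, Z)), add(SZ, mul(Z, Z)))))
  [6] S(add(Z, mul(add(SSZ, add(Z, Z)), add(SZ, mul(Z, Z)))))
  [7] S(mul(add(SSZ, add(Z, Z)), add(SZ, mul(Z, Z))))
  [8] S(mul(S(add(SZ, add(Z, Z))), add(SZ, mul(Z, Z))))
  [9] S(add(add(SZ, mul(Z, Z)), mul(add(SZ, add(Z, Z)), add(SZ, mul(Z, Z)))))
  [10] S(add(S(add(Z, mul(Z, Z))), mul(add(SZ, add(Z, Z)), add(SZ, mul(Z, Z)))))
  [11] S(S(add(add(Z, mul(Z, Z)), mul(add(SZ, add(Z, Z)), add(SZ, mul(Z, Z))))))
  [12] S(S(add(mul(Z, Z), mul(add(SZ, add(Z, Z)), add(SZ, mul(Z, Z))))))
  [13] S(S(add(Z, mul(add(SZ, add(Z, Z)), add(SZ, mul(Z, Z))))))
  [14] S(S(mul(add(SZ, add(Z, Z)), add(SZ, mul(Z, Z)))))
  [15] S(S(mul(S(add(Z, add(Z, Z))), add(SZ, mul(Z, Z)))))
  [16] S(S(add(add(SZ, mul(Z, Z)), mul(add(Z, add(Z, Z)), add(SZ, mul(Z, Z))))))
  [17] S(S(add(S(add(Z, mul(Z, Z))), mul(add(Z, add(Z, Z)), add(SZ, mul(Z, Z))))))
  [18] S(S(S(add(add(Z, mul(Z, Z)), mul(add(Z, add(Z, Z)), add(SZ, mul(Z, Z)))))))
  [19] S(S(S(add(mul(Z, Z), mul(add(Z, add(Z, Z)), add(SZ, mul(Z, Z)))))))
  [20] S(S(S(add(Z, mul(add(Z, add(Z, Z)), add(SZ, mul(Z, Z)))))))
  [21] S(S(S(mul(add(Z, add(Z, Z)), add(SZ, mul(Z, Z))))))
  [22] S(S(S(mul(add(Z, Z), add(SZ, mul(Z, Z))))))
  [23] S(S(S(mul(Z, add(SZ, mul(Z, Z))))))
  [24] SSSZ

Term B:
  start: add(add(SSSZ, S^4(Z)), add(SZ, Z))
  [1] add(S(add(SSZ, S^4(Z))), add(SZ, Z))
  [2] S(add(add(SSZ, S^4(Z)), add(SZ, Z)))
  [3] S(add(S(add(SZ, S^4(Z))), add(SZ, Z)))
  [4] S(S(add(add(SZ, S^4(Z)), add(SZ, Z))))
  [5] S(S(add(S(add(Z, S^4(Z))), add(SZ, Z))))
  [6] S(S(S(add(add(Z, S^4(Z)), add(SZ, Z)))))
  [7] S(S(S(add(S^4(Z), add(SZ, Z)))))
  [8] S(S(S(S(add(SSSZ, add(SZ, Z))))))
  [9] S(S(S(S(S(add(SSZ, add(SZ, Z)))))))
  [10] S(S(S(S(S(S(add(SZ, add(SZ, Z))))))))
  [11] S(S(S(S(S(S(S(add(Z, add(SZ, Z)))))))))
  [12] S(S(S(S(S(S(S(add(SZ, Z))))))))
  [13] S(S(S(S(S(S(S(S(add(Z, Z)))))))))
  [14] S^8(Z)

Answer: DIFFERENT — A ⇓ SSSZ, B ⇓ S^8(Z)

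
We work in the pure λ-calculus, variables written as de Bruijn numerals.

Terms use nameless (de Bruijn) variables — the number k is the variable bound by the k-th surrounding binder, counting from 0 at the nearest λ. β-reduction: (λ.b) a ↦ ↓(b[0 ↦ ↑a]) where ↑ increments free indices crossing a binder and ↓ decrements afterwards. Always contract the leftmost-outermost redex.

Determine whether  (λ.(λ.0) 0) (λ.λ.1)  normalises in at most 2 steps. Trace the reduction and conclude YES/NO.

  start: (λ.(λ.0) 0) (λ.λ.1)
  [1] (λ.0) (λ.λ.1)
  [2] λ.λ.1

Answer: YES — reaches normal form λ.λ.1 in 2 ≤ 2 steps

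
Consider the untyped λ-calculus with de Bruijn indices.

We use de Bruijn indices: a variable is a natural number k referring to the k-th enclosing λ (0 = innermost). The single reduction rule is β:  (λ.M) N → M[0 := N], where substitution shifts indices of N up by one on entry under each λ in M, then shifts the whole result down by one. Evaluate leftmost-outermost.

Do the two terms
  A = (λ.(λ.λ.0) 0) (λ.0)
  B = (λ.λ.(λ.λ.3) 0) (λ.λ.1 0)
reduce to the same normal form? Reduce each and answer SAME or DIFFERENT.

Answer: DIFFERENT — A ⇓ λ.0, B ⇓ λ.λ.λ.λ.1 0

Reduction:
Term A:
  start: (λ.(λ.λ.0) 0) (λ.0)
  →1  (λ.λ.0) (λ.0)
  →2  λ.0

Term B:
  start: (λ.λ.(λ.λ.3) 0) (λ.λ.1 0)
  →1  λ.(λ.λ.λ.λ.1 0) 0
  →2  λ.λ.λ.λ.1 0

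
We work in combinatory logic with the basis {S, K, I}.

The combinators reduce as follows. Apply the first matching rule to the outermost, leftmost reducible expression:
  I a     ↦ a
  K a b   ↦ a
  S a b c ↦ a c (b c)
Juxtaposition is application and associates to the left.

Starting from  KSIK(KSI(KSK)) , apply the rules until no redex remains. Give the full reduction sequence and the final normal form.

Answer: normal form = SK(SS)  (in 3 steps)

Reduction:
  start: KSIK(KSI(KSK))
  [1] SK(KSI(KSK))
  [2] SK(S(KSK))
  [3] SK(SS)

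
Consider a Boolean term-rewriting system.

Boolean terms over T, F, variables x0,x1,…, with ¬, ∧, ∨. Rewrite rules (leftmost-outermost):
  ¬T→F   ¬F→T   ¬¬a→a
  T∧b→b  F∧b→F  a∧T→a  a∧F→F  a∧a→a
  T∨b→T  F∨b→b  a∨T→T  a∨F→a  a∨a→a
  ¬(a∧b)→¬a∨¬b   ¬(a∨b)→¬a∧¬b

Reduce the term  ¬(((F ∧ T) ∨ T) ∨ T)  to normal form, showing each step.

Answer: normal form = F  (in 8 steps)

Derivation:
  start: ¬(((F ∧ T) ∨ T) ∨ T)
  [1] ¬((F ∧ T) ∨ T) ∧ ¬T
  [2] (¬(F ∧ T) ∧ ¬T) ∧ ¬T
  [3] ((¬F ∨ ¬T) ∧ ¬T) ∧ ¬T
  [4] ((T ∨ ¬T) ∧ ¬T) ∧ ¬T
  [5] (T ∧ ¬T) ∧ ¬T
  [6] ¬T ∧ ¬T
  [7] ¬T
  [8] F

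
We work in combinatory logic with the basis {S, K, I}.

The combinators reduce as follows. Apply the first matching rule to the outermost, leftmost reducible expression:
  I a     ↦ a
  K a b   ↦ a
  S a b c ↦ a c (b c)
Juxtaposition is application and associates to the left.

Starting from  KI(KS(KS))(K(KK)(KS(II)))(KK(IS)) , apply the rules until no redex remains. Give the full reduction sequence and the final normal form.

  start: KI(KS(KS))(K(KK)(KS(II)))(KK(IS))
  step 1: I(K(KK)(KS(II)))(KK(IS))
  step 2: K(KK)(KS(II))(KK(IS))
  step 3: KK(KK(IS))
  step 4: K

Answer: normal form = K  (in 4 steps)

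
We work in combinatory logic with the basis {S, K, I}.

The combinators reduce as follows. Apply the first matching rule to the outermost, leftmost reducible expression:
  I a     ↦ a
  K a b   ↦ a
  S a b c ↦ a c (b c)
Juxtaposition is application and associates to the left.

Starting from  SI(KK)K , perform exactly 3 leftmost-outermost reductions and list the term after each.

Answer: after 3 steps: KK

Derivation:
  start: SI(KK)K
  [1] IK(KKK)
  [2] K(KKK)
  [3] KK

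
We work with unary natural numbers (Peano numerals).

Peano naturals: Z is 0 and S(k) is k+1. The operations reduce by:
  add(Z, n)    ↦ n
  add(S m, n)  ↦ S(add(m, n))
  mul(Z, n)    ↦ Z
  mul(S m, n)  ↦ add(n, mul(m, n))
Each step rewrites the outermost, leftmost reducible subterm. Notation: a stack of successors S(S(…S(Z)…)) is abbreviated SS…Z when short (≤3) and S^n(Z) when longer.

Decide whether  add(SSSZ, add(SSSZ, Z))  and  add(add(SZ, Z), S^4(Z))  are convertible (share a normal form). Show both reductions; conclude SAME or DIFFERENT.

Answer: DIFFERENT — A ⇓ S^6(Z), B ⇓ S^5(Z)

Working:
Term A:
  start: add(SSSZ, add(SSSZ, Z))
  →1  S(add(SSZ, add(SSSZ, Z)))
  →2  S(S(add(SZ, add(SSSZ, Z))))
  →3  S(S(S(add(Z, add(SSSZ, Z)))))
  →4  S(S(S(add(SSSZ, Z))))
  →5  S(S(S(S(add(SSZ, Z)))))
  →6  S(S(S(S(S(add(SZ, Z))))))
  →7  S(S(S(S(S(S(add(Z, Z)))))))
  →8  S^6(Z)

Term B:
  start: add(add(SZ, Z), S^4(Z))
  →1  add(S(add(Z, Z)), S^4(Z))
  →2  S(add(add(Z, Z), S^4(Z)))
  →3  S(add(Z, S^4(Z)))
  →4  S^5(Z)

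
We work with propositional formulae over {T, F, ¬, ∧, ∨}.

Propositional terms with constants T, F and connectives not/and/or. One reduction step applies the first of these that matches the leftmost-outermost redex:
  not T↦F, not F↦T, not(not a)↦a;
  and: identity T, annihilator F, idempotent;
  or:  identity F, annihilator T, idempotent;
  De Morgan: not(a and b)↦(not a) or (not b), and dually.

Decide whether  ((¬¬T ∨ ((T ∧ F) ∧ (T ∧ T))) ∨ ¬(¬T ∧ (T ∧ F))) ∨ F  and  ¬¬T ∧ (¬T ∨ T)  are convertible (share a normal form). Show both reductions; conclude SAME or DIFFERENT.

Term A:
  start: ((¬¬T ∨ ((T ∧ F) ∧ (T ∧ T))) ∨ ¬(¬T ∧ (T ∧ F))) ∨ F
  →1  (¬¬T ∨ ((T ∧ F) ∧ (T ∧ T))) ∨ ¬(¬T ∧ (T ∧ F))
  →2  (T ∨ ((T ∧ F) ∧ (T ∧ T))) ∨ ¬(¬T ∧ (T ∧ F))
  →3  T ∨ ¬(¬T ∧ (T ∧ F))
  →4  T

Term B:
  start: ¬¬T ∧ (¬T ∨ T)
  →1  T ∧ (¬T ∨ T)
  →2  ¬T ∨ T
  →3  T

Answer: SAME — A ⇓ T, B ⇓ T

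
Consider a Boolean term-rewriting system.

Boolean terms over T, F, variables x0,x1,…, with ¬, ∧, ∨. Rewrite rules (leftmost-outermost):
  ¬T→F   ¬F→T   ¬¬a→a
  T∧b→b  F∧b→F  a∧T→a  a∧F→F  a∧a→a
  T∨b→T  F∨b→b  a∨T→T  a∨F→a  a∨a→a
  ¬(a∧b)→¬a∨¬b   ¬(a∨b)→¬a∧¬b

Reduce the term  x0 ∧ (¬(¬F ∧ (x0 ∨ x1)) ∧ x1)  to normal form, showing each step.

  start: x0 ∧ (¬(¬F ∧ (x0 ∨ x1)) ∧ x1)
  step 1: x0 ∧ ((¬¬F ∨ ¬(x0 ∨ x1)) ∧ x1)
  step 2: x0 ∧ ((F ∨ ¬(x0 ∨ x1)) ∧ x1)
  step 3: x0 ∧ (¬(x0 ∨ x1) ∧ x1)
  step 4: x0 ∧ ((¬x0 ∧ ¬x1) ∧ x1)

Answer: normal form = x0 ∧ ((¬x0 ∧ ¬x1) ∧ x1)  (in 4 steps)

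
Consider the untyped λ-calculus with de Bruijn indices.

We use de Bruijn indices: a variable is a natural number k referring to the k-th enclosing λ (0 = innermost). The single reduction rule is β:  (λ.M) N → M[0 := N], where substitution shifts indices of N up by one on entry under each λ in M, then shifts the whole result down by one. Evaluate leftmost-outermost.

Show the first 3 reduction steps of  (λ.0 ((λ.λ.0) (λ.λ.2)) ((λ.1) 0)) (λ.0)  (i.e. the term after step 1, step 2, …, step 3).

Answer: after 3 steps: (λ.0) ((λ.λ.0) (λ.0))

Working:
  start: (λ.0 ((λ.λ.0) (λ.λ.2)) ((λ.1) 0)) (λ.0)
  step 1: (λ.0) ((λ.λ.0) (λ.λ.λ.0)) ((λ.λ.0) (λ.0))
  step 2: (λ.λ.0) (λ.λ.λ.0) ((λ.λ.0) (λ.0))
  step 3: (λ.0) ((λ.λ.0) (λ.0))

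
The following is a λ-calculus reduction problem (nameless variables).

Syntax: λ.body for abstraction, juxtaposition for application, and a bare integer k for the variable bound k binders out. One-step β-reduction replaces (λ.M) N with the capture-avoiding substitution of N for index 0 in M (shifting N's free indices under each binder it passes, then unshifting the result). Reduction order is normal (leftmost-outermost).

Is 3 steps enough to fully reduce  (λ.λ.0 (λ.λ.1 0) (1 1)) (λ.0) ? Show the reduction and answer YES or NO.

  start: (λ.λ.0 (λ.λ.1 0) (1 1)) (λ.0)
  →1  λ.0 (λ.λ.1 0) ((λ.0) (λ.0))
  →2  λ.0 (λ.λ.1 0) (λ.0)

Answer: YES — reaches normal form λ.0 (λ.λ.1 0) (λ.0) in 2 ≤ 3 steps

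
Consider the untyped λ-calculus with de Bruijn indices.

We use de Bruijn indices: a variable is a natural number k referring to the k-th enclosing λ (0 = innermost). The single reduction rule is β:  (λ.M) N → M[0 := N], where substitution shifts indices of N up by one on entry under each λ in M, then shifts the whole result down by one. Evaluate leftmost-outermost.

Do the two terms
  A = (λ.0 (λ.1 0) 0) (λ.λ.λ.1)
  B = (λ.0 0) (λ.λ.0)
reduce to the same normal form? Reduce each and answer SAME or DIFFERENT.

Answer: DIFFERENT — A ⇓ λ.λ.λ.λ.1, B ⇓ λ.0

Reduction:
Term A:
  start: (λ.0 (λ.1 0) 0) (λ.λ.λ.1)
  [1] (λ.λ.λ.1) (λ.(λ.λ.λ.1) 0) (λ.λ.λ.1)
  [2] (λ.λ.1) (λ.λ.λ.1)
  [3] λ.λ.λ.λ.1

Term B:
  start: (λ.0 0) (λ.λ.0)
  [1] (λ.λ.0) (λ.λ.0)
  [2] λ.0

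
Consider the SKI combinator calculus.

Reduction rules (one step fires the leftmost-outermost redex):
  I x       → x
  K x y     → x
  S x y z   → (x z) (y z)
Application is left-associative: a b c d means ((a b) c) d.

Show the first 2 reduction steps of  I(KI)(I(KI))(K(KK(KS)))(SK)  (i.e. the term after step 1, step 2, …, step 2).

Answer: after 2 steps: I(K(KK(KS)))(SK)

Reduction:
  start: I(KI)(I(KI))(K(KK(KS)))(SK)
  step 1: KI(I(KI))(K(KK(KS)))(SK)
  step 2: I(K(KK(KS)))(SK)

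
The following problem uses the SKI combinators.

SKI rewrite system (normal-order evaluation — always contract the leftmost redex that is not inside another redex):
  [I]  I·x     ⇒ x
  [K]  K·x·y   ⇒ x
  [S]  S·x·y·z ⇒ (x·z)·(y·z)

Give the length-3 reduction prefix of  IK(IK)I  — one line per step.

  start: IK(IK)I
  step 1: K(IK)I
  step 2: IK
  step 3: K

Answer: after 3 steps: K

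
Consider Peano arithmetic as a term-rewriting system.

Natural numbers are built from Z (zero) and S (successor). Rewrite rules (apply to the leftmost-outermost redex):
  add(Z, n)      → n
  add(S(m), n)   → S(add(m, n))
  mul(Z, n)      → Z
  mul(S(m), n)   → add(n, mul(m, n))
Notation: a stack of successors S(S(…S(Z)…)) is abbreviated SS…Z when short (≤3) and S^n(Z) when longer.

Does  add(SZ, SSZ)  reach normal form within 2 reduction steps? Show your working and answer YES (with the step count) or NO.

  start: add(SZ, SSZ)
  [1] S(add(Z, SSZ))
  [2] SSSZ

Answer: YES — reaches normal form SSSZ in 2 ≤ 2 steps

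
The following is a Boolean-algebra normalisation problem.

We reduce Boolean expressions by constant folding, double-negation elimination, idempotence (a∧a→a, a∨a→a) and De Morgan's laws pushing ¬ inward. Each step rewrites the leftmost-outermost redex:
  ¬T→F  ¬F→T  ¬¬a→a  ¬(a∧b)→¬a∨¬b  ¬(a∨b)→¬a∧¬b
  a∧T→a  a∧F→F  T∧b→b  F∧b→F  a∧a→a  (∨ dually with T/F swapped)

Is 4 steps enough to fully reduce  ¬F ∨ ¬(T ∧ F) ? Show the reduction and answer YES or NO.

Answer: YES — reaches normal form T in 2 ≤ 4 steps

Reduction:
  start: ¬F ∨ ¬(T ∧ F)
  step 1: T ∨ ¬(T ∧ F)
  step 2: T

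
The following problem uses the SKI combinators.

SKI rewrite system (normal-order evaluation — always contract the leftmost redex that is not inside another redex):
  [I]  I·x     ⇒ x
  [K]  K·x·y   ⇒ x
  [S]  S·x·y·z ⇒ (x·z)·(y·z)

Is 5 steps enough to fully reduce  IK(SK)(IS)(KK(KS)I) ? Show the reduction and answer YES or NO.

Answer: YES — reaches normal form SK(KI) in 3 ≤ 5 steps

Working:
  start: IK(SK)(IS)(KK(KS)I)
  [1] K(SK)(IS)(KK(KS)I)
  [2] SK(KK(KS)I)
  [3] SK(KI)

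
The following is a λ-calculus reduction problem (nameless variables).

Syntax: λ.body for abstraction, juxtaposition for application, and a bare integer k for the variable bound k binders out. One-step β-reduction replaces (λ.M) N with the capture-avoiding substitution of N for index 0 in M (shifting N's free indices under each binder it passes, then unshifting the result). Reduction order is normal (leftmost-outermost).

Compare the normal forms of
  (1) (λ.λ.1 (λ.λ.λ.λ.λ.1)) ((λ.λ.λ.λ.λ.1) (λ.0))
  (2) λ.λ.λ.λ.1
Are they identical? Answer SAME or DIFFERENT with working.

Answer: SAME — A ⇓ λ.λ.λ.λ.1, B ⇓ λ.λ.λ.λ.1

Derivation:
Term A:
  start: (λ.λ.1 (λ.λ.λ.λ.λ.1)) ((λ.λ.λ.λ.λ.1) (λ.0))
  [1] λ.(λ.λ.λ.λ.λ.1) (λ.0) (λ.λ.λ.λ.λ.1)
  [2] λ.(λ.λ.λ.λ.1) (λ.λ.λ.λ.λ.1)
  [3] λ.λ.λ.λ.1

Term B:
  start: λ.λ.λ.λ.1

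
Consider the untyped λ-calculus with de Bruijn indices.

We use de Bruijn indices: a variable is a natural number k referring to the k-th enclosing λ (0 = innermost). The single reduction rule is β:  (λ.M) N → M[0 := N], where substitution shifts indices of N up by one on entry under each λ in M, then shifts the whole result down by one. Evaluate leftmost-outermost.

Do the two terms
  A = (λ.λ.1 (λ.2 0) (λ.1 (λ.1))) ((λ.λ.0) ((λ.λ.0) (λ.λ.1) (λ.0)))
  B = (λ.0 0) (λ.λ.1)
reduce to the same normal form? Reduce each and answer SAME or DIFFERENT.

Answer: DIFFERENT — A ⇓ λ.λ.1 (λ.1), B ⇓ λ.λ.λ.1

Derivation:
Term A:
  start: (λ.λ.1 (λ.2 0) (λ.1 (λ.1))) ((λ.λ.0) ((λ.λ.0) (λ.λ.1) (λ.0)))
  [1] λ.(λ.λ.0) ((λ.λ.0) (λ.λ.1) (λ.0)) (λ.(λ.λ.0) ((λ.λ.0) (λ.λ.1) (λ.0)) 0) (λ.1 (λ.1))
  [2] λ.(λ.0) (λ.(λ.λ.0) ((λ.λ.0) (λ.λ.1) (λ.0)) 0) (λ.1 (λ.1))
  [3] λ.(λ.(λ.λ.0) ((λ.λ.0) (λ.λ.1) (λ.0)) 0) (λ.1 (λ.1))
  [4] λ.(λ.λ.0) ((λ.λ.0) (λ.λ.1) (λ.0)) (λ.1 (λ.1))
  [5] λ.(λ.0) (λ.1 (λ.1))
  [6] λ.λ.1 (λ.1)

Term B:
  start: (λ.0 0) (λ.λ.1)
  [1] (λ.λ.1) (λ.λ.1)
  [2] λ.λ.λ.1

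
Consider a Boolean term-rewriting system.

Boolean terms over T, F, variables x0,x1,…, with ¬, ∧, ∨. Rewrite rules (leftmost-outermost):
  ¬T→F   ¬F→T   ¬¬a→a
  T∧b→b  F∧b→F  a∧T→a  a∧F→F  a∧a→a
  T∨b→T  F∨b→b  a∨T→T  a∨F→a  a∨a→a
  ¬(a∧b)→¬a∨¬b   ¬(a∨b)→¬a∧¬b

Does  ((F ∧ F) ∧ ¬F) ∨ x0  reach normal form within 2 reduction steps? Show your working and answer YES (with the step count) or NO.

Answer: NO — after 2 steps the term is F ∨ x0, not yet normal

Working:
  start: ((F ∧ F) ∧ ¬F) ∨ x0
  →1  (F ∧ ¬F) ∨ x0
  →2  F ∨ x0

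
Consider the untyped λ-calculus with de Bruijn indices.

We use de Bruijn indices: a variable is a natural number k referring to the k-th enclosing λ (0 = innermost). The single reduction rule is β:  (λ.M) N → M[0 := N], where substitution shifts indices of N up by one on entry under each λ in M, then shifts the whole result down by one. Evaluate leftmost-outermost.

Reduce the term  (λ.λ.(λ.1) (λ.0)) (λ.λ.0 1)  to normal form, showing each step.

Answer: normal form = λ.0  (in 2 steps)

Derivation:
  start: (λ.λ.(λ.1) (λ.0)) (λ.λ.0 1)
  →1  λ.(λ.1) (λ.0)
  →2  λ.0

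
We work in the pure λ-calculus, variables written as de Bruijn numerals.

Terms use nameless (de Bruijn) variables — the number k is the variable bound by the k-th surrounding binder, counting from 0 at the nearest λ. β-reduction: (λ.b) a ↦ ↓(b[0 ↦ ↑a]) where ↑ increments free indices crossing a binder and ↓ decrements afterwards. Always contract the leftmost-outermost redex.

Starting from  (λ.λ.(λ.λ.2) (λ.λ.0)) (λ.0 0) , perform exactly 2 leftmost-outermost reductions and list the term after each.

  start: (λ.λ.(λ.λ.2) (λ.λ.0)) (λ.0 0)
  →1  λ.(λ.λ.2) (λ.λ.0)
  →2  λ.λ.1

Answer: after 2 steps: λ.λ.1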